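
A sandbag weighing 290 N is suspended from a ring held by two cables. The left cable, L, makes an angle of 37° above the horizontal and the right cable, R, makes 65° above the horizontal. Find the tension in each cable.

T_L = 125.3 N, T_R = 236.8 N

ΣF_x = 0: −T_L·cos37° + T_R·cos65° = 0 → T_R = 1.88973·T_L.
ΣF_y = 0: T_L·sin37° + T_R·sin65° = 290.
Substitute: T_L·(0.601815 + 1.88973·0.906308) = 290 → T_L = 125.297 ≈ 125.3 N.
Then T_R = 1.88973 × 125.297 = 236.8 N.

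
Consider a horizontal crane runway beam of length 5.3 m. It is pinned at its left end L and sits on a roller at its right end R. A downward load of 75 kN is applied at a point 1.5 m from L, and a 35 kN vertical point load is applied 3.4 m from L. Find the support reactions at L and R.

Moments about L: R_y·5.3 − 75·1.5 − 35·3.4 = 0 → R_y = 231.5/5.3 = 43.6792 ≈ 43.68 kN.
ΣF_y = 0: L_y + 43.6792 − 75 − 35 = 0 → L_y = 66.32 kN.
ΣF_x = 0: no horizontal applied forces, so L_x = 0.

L_x = 0, L_y = 66.32 kN, R_y = 43.68 kN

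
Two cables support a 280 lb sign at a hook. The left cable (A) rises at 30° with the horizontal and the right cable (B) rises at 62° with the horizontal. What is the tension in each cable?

ΣF_x = 0: −T_A·cos30° + T_B·cos62° = 0 → T_B = 1.84468·T_A.
ΣF_y = 0: T_A·sin30° + T_B·sin62° = 280.
Substitute: T_A·(0.5 + 1.84468·0.882948) = 280 → T_A = 131.532 ≈ 131.5 lb.
Then T_B = 1.84468 × 131.532 = 242.6 lb.

T_A = 131.5 lb, T_B = 242.6 lb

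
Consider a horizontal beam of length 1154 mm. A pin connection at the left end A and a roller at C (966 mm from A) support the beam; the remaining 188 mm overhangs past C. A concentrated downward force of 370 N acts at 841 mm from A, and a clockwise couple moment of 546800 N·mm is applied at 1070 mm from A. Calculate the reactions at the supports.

A_x = 0, A_y = -518.2 N, C_y = 888.2 N

Taking moments about A: C_y·966 − 370·841 − 546800 = 0 → C_y = 857970/966 = 888.168 ≈ 888.2 N.
ΣF_y = 0: A_y + 888.168 − 370 = 0 → A_y = -518.2 N.
ΣF_x = 0: no horizontal applied forces, so A_x = 0.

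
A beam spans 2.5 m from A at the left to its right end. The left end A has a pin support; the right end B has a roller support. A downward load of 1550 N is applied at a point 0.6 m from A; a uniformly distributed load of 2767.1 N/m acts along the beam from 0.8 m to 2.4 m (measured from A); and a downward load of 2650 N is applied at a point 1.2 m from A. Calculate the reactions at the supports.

A_x = 0, A_y = 4150 N, B_y = 4478 N

Resultant of the distributed load: 2767.1 × 1.6 = 4427.36 N at 1.6 m from A.
Taking moments about A: B_y·2.5 − 1550·0.6 − (2767.1·1.6)·1.6 − 2650·1.2 = 0 → B_y = 11193.776/2.5 = 4477.51 ≈ 4478 N.
ΣF_y = 0: A_y + 4477.51 − 1550 − 2767.1·1.6 − 2650 = 0 → A_y = 4150 N.
ΣF_x = 0: no horizontal applied forces, so A_x = 0.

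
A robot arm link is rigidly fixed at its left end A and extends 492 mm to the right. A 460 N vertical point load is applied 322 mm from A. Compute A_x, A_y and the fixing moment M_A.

ΣF_x = 0: A_x = 0.
ΣF_y = 0: A_y − 460 = 0 → A_y = 460.0 N.
ΣM about A: M_A − 460·322 = 0 → M_A = 148100 N·mm.

A_x = 0, A_y = 460.0 N, M_A = 148100 N·mm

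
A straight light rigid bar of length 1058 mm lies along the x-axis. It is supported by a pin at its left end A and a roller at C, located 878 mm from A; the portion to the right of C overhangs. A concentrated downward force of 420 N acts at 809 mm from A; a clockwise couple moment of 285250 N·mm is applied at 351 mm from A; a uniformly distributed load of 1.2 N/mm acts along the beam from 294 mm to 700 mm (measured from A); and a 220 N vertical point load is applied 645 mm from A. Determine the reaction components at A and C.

A_x = 0, A_y = -22.08 N, C_y = 1149 N

Resultant of the distributed load: 1.2 × 406 = 487.2 N at 497 mm from A.
Taking moments about A: C_y·878 − 420·809 − 285250 − (1.2·406)·497 − 220·645 = 0 → C_y = 1009068.4/878 = 1149.28 ≈ 1149 N.
ΣF_y = 0: A_y + 1149.28 − 420 − 1.2·406 − 220 = 0 → A_y = -22.08 N.
ΣF_x = 0: no horizontal applied forces, so A_x = 0.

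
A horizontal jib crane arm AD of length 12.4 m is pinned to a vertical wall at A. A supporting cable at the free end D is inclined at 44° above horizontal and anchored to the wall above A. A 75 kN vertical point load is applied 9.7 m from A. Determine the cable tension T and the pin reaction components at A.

ΣM about A: T·sin44°·12.4 − 75·9.7 = 0 → T = 727.5/(12.4·0.694658) = 84.4579 ≈ 84.46 kN.
ΣF_x = 0: A_x − T·cos44° = 0 → A_x = 84.4579 × 0.71934 = 60.75 kN.
ΣF_y = 0: A_y + T·sin44° − 75 = 0 → A_y = 75 − 84.4579 × 0.694658 = 16.33 kN.

T = 84.46 kN, A_x = 60.75 kN, A_y = 16.33 kN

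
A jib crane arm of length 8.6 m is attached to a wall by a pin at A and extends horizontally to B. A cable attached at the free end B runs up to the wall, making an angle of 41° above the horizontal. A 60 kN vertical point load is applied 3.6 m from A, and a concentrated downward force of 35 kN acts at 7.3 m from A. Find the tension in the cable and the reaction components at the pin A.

ΣM about A: T·sin41°·8.6 − 60·3.6 − 35·7.3 = 0 → T = 471.5/(8.6·0.656059) = 83.5681 ≈ 83.57 kN.
ΣF_x = 0: A_x − T·cos41° = 0 → A_x = 83.5681 × 0.75471 = 63.07 kN.
ΣF_y = 0: A_y + T·sin41° − 60 − 35 = 0 → A_y = 95 − 83.5681 × 0.656059 = 40.17 kN.

T = 83.57 kN, A_x = 63.07 kN, A_y = 40.17 kN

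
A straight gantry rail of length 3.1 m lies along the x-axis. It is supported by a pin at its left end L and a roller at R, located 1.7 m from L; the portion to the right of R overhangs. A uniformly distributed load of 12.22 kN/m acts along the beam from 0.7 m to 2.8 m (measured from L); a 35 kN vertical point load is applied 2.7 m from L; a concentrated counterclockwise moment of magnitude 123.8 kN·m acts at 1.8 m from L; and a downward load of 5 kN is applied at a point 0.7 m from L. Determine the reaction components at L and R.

L_x = 0, L_y = 54.42 kN, R_y = 11.24 kN

Resultant of the distributed load: 12.22 × 2.1 = 25.662 kN at 1.75 m from L.
Moments about L: R_y·1.7 − (12.22·2.1)·1.75 − 35·2.7 + 123.8 − 5·0.7 = 0 → R_y = 19.1085/1.7 = 11.2403 ≈ 11.24 kN.
ΣF_y = 0: L_y + 11.2403 − 12.22·2.1 − 35 − 5 = 0 → L_y = 54.42 kN.
ΣF_x = 0: no horizontal applied forces, so L_x = 0.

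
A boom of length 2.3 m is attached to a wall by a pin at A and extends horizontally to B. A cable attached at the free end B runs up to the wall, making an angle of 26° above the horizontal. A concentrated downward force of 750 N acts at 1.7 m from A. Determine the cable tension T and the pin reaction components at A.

ΣM about A: T·sin26°·2.3 − 750·1.7 = 0 → T = 1275/(2.3·0.438371) = 1264.56 ≈ 1265 N.
ΣF_x = 0: A_x − T·cos26° = 0 → A_x = 1264.56 × 0.898794 = 1137 N.
ΣF_y = 0: A_y + T·sin26° − 750 = 0 → A_y = 750 − 1264.56 × 0.438371 = 195.7 N.

T = 1265 N, A_x = 1137 N, A_y = 195.7 N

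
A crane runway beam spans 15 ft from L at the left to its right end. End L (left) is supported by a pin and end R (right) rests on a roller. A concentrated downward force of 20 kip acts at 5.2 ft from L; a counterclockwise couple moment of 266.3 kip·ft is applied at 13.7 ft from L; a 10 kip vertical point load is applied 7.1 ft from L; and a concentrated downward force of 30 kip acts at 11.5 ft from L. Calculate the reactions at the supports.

L_x = 0, L_y = 43.09 kip, R_y = 16.91 kip

Moments about L: R_y·15 − 20·5.2 + 266.3 − 10·7.1 − 30·11.5 = 0 → R_y = 253.7/15 = 16.9133 ≈ 16.91 kip.
ΣF_y = 0: L_y + 16.9133 − 20 − 10 − 30 = 0 → L_y = 43.09 kip.
ΣF_x = 0: no horizontal applied forces, so L_x = 0.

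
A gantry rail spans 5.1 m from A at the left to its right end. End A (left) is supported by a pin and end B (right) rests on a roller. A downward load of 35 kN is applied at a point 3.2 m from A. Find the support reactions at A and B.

ΣM about A: B_y·5.1 − 35·3.2 = 0 → B_y = 112/5.1 = 21.9608 ≈ 21.96 kN.
ΣF_y = 0: A_y + 21.9608 − 35 = 0 → A_y = 13.04 kN.
ΣF_x = 0: no horizontal applied forces, so A_x = 0.

A_x = 0, A_y = 13.04 kN, B_y = 21.96 kN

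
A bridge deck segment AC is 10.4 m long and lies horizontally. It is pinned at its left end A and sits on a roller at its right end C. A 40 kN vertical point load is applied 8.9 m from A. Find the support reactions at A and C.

A_x = 0, A_y = 5.769 kN, C_y = 34.23 kN

Taking moments about A: C_y·10.4 − 40·8.9 = 0 → C_y = 356/10.4 = 34.2308 ≈ 34.23 kN.
ΣF_y = 0: A_y + 34.2308 − 40 = 0 → A_y = 5.769 kN.
ΣF_x = 0: no horizontal applied forces, so A_x = 0.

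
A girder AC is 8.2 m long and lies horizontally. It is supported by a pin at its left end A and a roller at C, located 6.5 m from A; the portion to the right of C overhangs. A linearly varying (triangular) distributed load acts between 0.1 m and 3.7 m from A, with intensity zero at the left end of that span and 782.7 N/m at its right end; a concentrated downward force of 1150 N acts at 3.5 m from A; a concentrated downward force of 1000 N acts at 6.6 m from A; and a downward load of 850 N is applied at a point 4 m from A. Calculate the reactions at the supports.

Resultant of the triangular load: ½ × 782.7 × 3.6 = 1408.86 N, acting at 2.5 m from A (one-third of the span from the peak).
Taking moments about A: C_y·6.5 − (½·782.7·3.6)·2.5 − 1150·3.5 − 1000·6.6 − 850·4 = 0 → C_y = 17547.15/6.5 = 2699.56 ≈ 2700 N.
ΣF_y = 0: A_y + 2699.56 − ½·782.7·3.6 − 1150 − 1000 − 850 = 0 → A_y = 1709 N.
ΣF_x = 0: no horizontal applied forces, so A_x = 0.

A_x = 0, A_y = 1709 N, C_y = 2700 N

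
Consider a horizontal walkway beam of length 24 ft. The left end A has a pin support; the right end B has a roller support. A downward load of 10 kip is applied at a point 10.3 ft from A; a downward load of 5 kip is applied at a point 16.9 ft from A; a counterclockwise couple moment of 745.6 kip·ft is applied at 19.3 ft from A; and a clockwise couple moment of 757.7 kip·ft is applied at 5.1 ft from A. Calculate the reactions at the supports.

Taking moments about A: B_y·24 − 10·10.3 − 5·16.9 + 745.6 − 757.7 = 0 → B_y = 199.6/24 = 8.31667 ≈ 8.317 kip.
ΣF_y = 0: A_y + 8.31667 − 10 − 5 = 0 → A_y = 6.683 kip.
ΣF_x = 0: no horizontal applied forces, so A_x = 0.

A_x = 0, A_y = 6.683 kip, B_y = 8.317 kip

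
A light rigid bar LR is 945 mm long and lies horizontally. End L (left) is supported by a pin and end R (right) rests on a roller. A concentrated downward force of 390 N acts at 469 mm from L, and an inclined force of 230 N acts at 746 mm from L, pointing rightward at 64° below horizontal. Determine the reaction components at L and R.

L_x = -100.8 N, L_y = 240.0 N, R_y = 356.7 N

Moments about L: R_y·945 − 390·469 − 230·sin64°·746 = 0 → R_y = 337125/945 = 356.746 ≈ 356.7 N.
ΣF_y = 0: L_y + 356.746 − 390 − 230·sin64° = 0 → L_y = 240.0 N.
ΣF_x = 0: L_x + 230·cos64° = 0 → L_x = -100.8 N.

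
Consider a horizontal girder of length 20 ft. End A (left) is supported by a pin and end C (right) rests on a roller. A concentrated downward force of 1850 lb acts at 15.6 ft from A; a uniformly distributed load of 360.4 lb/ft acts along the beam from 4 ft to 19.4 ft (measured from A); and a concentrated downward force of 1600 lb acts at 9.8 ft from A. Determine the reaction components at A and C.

Resultant of the distributed load: 360.4 × 15.4 = 5550.16 lb at 11.7 ft from A.
Moments about A: C_y·20 − 1850·15.6 − (360.4·15.4)·11.7 − 1600·9.8 = 0 → C_y = 109476.872/20 = 5473.84 ≈ 5474 lb.
ΣF_y = 0: A_y + 5473.84 − 1850 − 360.4·15.4 − 1600 = 0 → A_y = 3526 lb.
ΣF_x = 0: no horizontal applied forces, so A_x = 0.

A_x = 0, A_y = 3526 lb, C_y = 5474 lb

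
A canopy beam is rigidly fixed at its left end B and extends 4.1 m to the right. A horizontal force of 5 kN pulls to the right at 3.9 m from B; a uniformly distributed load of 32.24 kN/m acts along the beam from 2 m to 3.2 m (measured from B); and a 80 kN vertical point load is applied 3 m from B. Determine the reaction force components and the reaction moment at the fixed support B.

B_x = -5.000 kN, B_y = 118.7 kN, M_B = 340.6 kN·m

Resultant of the distributed load: 32.24 × 1.2 = 38.688 kN at 2.6 m from B.
ΣF_x = 0: B_x + 5 = 0 → B_x = -5.000 kN.
ΣF_y = 0: B_y − 32.24·1.2 − 80 = 0 → B_y = 118.7 kN.
ΣM about B: M_B − (32.24·1.2)·2.6 − 80·3 = 0 → M_B = 340.6 kN·m.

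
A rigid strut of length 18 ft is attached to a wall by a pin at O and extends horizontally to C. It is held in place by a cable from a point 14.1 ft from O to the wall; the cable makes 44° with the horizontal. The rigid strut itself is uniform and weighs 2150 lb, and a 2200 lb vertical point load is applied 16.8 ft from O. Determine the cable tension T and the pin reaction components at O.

ΣM about O: T·sin44°·14.1 − 2150·9 − 2200·16.8 = 0 → T = 56310/(14.1·0.694658) = 5749.04 ≈ 5749 lb.
ΣF_x = 0: O_x − T·cos44° = 0 → O_x = 5749.04 × 0.71934 = 4136 lb.
ΣF_y = 0: O_y + T·sin44° − 2150 − 2200 = 0 → O_y = 4350 − 5749.04 × 0.694658 = 356.4 lb.

T = 5749 lb, O_x = 4136 lb, O_y = 356.4 lb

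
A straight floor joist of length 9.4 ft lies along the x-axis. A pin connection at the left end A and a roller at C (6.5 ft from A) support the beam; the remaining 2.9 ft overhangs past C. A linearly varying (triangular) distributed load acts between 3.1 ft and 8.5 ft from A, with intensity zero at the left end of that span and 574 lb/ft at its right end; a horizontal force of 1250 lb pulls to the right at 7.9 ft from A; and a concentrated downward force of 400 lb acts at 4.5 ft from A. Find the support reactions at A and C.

Resultant of the triangular load: ½ × 574 × 5.4 = 1549.8 lb, acting at 6.7 ft from A (one-third of the span from the peak).
ΣM about A: C_y·6.5 − (½·574·5.4)·6.7 − 400·4.5 = 0 → C_y = 12183.66/6.5 = 1874.41 ≈ 1874 lb.
ΣF_y = 0: A_y + 1874.41 − ½·574·5.4 − 400 = 0 → A_y = 75.39 lb.
ΣF_x = 0: A_x + 1250 = 0 → A_x = -1250 lb.

A_x = -1250 lb, A_y = 75.39 lb, C_y = 1874 lb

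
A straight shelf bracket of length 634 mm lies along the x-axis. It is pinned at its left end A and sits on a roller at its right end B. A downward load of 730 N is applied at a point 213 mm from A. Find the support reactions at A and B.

Taking moments about A: B_y·634 − 730·213 = 0 → B_y = 155490/634 = 245.252 ≈ 245.3 N.
ΣF_y = 0: A_y + 245.252 − 730 = 0 → A_y = 484.7 N.
ΣF_x = 0: no horizontal applied forces, so A_x = 0.

A_x = 0, A_y = 484.7 N, B_y = 245.3 N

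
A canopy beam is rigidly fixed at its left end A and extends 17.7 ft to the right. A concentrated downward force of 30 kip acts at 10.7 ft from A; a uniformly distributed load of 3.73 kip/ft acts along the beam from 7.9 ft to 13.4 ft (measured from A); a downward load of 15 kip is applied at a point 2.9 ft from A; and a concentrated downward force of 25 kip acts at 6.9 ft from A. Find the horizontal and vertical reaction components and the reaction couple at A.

Resultant of the distributed load: 3.73 × 5.5 = 20.515 kip at 10.65 ft from A.
ΣF_x = 0: A_x = 0.
ΣF_y = 0: A_y − 30 − 3.73·5.5 − 15 − 25 = 0 → A_y = 90.52 kip.
ΣM about A: M_A − 30·10.7 − (3.73·5.5)·10.65 − 15·2.9 − 25·6.9 = 0 → M_A = 755.5 kip·ft.

A_x = 0, A_y = 90.52 kip, M_A = 755.5 kip·ft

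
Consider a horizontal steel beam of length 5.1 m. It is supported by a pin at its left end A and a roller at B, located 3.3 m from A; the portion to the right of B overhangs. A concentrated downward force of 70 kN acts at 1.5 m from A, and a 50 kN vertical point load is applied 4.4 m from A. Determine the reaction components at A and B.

Moments about A: B_y·3.3 − 70·1.5 − 50·4.4 = 0 → B_y = 325/3.3 = 98.4848 ≈ 98.48 kN.
ΣF_y = 0: A_y + 98.4848 − 70 − 50 = 0 → A_y = 21.52 kN.
ΣF_x = 0: no horizontal applied forces, so A_x = 0.

A_x = 0, A_y = 21.52 kN, B_y = 98.48 kN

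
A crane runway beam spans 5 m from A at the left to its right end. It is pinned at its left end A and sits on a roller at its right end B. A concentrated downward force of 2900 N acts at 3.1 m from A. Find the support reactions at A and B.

A_x = 0, A_y = 1102 N, B_y = 1798 N

ΣM about A: B_y·5 − 2900·3.1 = 0 → B_y = 8990/5 = 1798 N.
ΣF_y = 0: A_y + 1798 − 2900 = 0 → A_y = 1102 N.
ΣF_x = 0: no horizontal applied forces, so A_x = 0.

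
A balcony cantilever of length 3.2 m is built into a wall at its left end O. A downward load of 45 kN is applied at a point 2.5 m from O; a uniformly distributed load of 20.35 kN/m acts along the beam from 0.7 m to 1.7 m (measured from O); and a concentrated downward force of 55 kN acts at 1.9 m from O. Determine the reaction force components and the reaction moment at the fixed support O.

Resultant of the distributed load: 20.35 × 1 = 20.35 kN at 1.2 m from O.
ΣF_x = 0: O_x = 0.
ΣF_y = 0: O_y − 45 − 20.35·1 − 55 = 0 → O_y = 120.3 kN.
ΣM about O: M_O − 45·2.5 − (20.35·1)·1.2 − 55·1.9 = 0 → M_O = 241.4 kN·m.

O_x = 0, O_y = 120.3 kN, M_O = 241.4 kN·m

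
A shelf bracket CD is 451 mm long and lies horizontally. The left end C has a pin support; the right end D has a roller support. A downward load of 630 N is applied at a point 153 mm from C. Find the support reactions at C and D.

C_x = 0, C_y = 416.3 N, D_y = 213.7 N

Moments about C: D_y·451 − 630·153 = 0 → D_y = 96390/451 = 213.725 ≈ 213.7 N.
ΣF_y = 0: C_y + 213.725 − 630 = 0 → C_y = 416.3 N.
ΣF_x = 0: no horizontal applied forces, so C_x = 0.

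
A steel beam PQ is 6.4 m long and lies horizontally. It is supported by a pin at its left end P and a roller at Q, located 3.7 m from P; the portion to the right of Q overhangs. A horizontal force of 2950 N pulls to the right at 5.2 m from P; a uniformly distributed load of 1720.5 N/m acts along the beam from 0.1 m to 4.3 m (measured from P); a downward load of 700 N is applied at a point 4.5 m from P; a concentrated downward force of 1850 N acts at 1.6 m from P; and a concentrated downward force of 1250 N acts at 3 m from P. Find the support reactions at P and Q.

Resultant of the distributed load: 1720.5 × 4.2 = 7226.1 N at 2.2 m from P.
Taking moments about P: Q_y·3.7 − (1720.5·4.2)·2.2 − 700·4.5 − 1850·1.6 − 1250·3 = 0 → Q_y = 25757.42/3.7 = 6961.46 ≈ 6961 N.
ΣF_y = 0: P_y + 6961.46 − 1720.5·4.2 − 700 − 1850 − 1250 = 0 → P_y = 4065 N.
ΣF_x = 0: P_x + 2950 = 0 → P_x = -2950 N.

P_x = -2950 N, P_y = 4065 N, Q_y = 6961 N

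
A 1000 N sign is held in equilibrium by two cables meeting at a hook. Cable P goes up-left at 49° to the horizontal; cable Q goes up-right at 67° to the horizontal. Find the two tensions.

ΣF_x = 0: −T_P·cos49° + T_Q·cos67° = 0 → T_Q = 1.67905·T_P.
ΣF_y = 0: T_P·sin49° + T_Q·sin67° = 1000.
Substitute: T_P·(0.75471 + 1.67905·0.920505) = 1000 → T_P = 434.729 ≈ 434.7 N.
Then T_Q = 1.67905 × 434.729 = 729.9 N.

T_P = 434.7 N, T_Q = 729.9 N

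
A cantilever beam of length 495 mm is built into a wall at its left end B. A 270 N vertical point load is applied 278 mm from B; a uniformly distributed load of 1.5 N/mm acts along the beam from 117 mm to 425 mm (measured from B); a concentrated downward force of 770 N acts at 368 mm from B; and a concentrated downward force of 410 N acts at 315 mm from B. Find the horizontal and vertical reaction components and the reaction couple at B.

B_x = 0, B_y = 1912 N, M_B = 612800 N·mm

Resultant of the distributed load: 1.5 × 308 = 462 N at 271 mm from B.
ΣF_x = 0: B_x = 0.
ΣF_y = 0: B_y − 270 − 1.5·308 − 770 − 410 = 0 → B_y = 1912 N.
ΣM about B: M_B − 270·278 − (1.5·308)·271 − 770·368 − 410·315 = 0 → M_B = 612800 N·mm.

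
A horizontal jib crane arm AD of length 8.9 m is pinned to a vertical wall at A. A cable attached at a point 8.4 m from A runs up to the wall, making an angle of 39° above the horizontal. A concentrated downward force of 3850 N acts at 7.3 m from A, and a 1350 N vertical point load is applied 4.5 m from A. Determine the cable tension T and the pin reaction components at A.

ΣM about A: T·sin39°·8.4 − 3850·7.3 − 1350·4.5 = 0 → T = 34180/(8.4·0.62932) = 6465.78 ≈ 6466 N.
ΣF_x = 0: A_x − T·cos39° = 0 → A_x = 6465.78 × 0.777146 = 5025 N.
ΣF_y = 0: A_y + T·sin39° − 3850 − 1350 = 0 → A_y = 5200 − 6465.78 × 0.62932 = 1131 N.

T = 6466 N, A_x = 5025 N, A_y = 1131 N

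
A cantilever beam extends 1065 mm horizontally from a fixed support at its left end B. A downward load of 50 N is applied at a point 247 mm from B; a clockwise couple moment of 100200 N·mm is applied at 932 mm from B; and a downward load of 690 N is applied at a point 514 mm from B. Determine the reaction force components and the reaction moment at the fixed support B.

ΣF_x = 0: B_x = 0.
ΣF_y = 0: B_y − 50 − 690 = 0 → B_y = 740.0 N.
ΣM about B: M_B − 50·247 − 100200 − 690·514 = 0 → M_B = 467200 N·mm.

B_x = 0, B_y = 740.0 N, M_B = 467200 N·mm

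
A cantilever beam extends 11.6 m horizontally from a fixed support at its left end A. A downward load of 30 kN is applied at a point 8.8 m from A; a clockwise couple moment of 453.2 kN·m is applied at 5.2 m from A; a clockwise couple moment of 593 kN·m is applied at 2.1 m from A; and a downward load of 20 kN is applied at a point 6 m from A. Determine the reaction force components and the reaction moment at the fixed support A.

A_x = 0, A_y = 50.00 kN, M_A = 1430 kN·m

ΣF_x = 0: A_x = 0.
ΣF_y = 0: A_y − 30 − 20 = 0 → A_y = 50.00 kN.
ΣM about A: M_A − 30·8.8 − 453.2 − 593 − 20·6 = 0 → M_A = 1430 kN·m.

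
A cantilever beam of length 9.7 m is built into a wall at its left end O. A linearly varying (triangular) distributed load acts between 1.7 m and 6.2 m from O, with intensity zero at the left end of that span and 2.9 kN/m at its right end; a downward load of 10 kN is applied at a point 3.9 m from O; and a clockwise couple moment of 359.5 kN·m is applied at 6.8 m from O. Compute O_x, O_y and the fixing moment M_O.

Resultant of the triangular load: ½ × 2.9 × 4.5 = 6.525 kN, acting at 4.7 m from O (one-third of the span from the peak).
ΣF_x = 0: O_x = 0.
ΣF_y = 0: O_y − ½·2.9·4.5 − 10 = 0 → O_y = 16.52 kN.
ΣM about O: M_O − (½·2.9·4.5)·4.7 − 10·3.9 − 359.5 = 0 → M_O = 429.2 kN·m.

O_x = 0, O_y = 16.52 kN, M_O = 429.2 kN·m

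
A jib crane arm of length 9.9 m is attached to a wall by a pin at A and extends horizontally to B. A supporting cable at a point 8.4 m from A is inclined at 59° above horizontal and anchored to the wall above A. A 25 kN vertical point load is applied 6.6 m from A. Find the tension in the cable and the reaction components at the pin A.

ΣM about A: T·sin59°·8.4 − 25·6.6 = 0 → T = 165/(8.4·0.857167) = 22.916 ≈ 22.92 kN.
ΣF_x = 0: A_x − T·cos59° = 0 → A_x = 22.916 × 0.515038 = 11.80 kN.
ΣF_y = 0: A_y + T·sin59° − 25 = 0 → A_y = 25 − 22.916 × 0.857167 = 5.357 kN.

T = 22.92 kN, A_x = 11.80 kN, A_y = 5.357 kN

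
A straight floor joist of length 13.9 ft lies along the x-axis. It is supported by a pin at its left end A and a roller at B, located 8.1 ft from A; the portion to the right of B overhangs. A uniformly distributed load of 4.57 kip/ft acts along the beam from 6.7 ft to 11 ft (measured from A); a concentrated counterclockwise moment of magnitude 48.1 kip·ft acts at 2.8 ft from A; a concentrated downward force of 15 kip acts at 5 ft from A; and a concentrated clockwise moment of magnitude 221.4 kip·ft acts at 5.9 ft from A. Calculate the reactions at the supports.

A_x = 0, A_y = -17.47 kip, B_y = 52.12 kip

Resultant of the distributed load: 4.57 × 4.3 = 19.651 kip at 8.85 ft from A.
ΣM about A: B_y·8.1 − (4.57·4.3)·8.85 + 48.1 − 15·5 − 221.4 = 0 → B_y = 422.21135/8.1 = 52.1249 ≈ 52.12 kip.
ΣF_y = 0: A_y + 52.1249 − 4.57·4.3 − 15 = 0 → A_y = -17.47 kip.
ΣF_x = 0: no horizontal applied forces, so A_x = 0.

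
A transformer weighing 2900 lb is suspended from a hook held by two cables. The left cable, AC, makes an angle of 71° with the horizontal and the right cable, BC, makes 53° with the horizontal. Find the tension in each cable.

T_AC = 2105 lb, T_BC = 1139 lb

ΣF_x = 0: −T_AC·cos71° + T_BC·cos53° = 0 → T_BC = 0.540977·T_AC.
ΣF_y = 0: T_AC·sin71° + T_BC·sin53° = 2900.
Substitute: T_AC·(0.945519 + 0.540977·0.798636) = 2900 → T_AC = 2105.17 ≈ 2105 lb.
Then T_BC = 0.540977 × 2105.17 = 1139 lb.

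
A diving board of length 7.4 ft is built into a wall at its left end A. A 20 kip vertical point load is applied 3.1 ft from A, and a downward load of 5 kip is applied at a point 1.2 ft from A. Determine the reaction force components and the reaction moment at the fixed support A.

A_x = 0, A_y = 25.00 kip, M_A = 68.00 kip·ft

ΣF_x = 0: A_x = 0.
ΣF_y = 0: A_y − 20 − 5 = 0 → A_y = 25.00 kip.
ΣM about A: M_A − 20·3.1 − 5·1.2 = 0 → M_A = 68.00 kip·ft.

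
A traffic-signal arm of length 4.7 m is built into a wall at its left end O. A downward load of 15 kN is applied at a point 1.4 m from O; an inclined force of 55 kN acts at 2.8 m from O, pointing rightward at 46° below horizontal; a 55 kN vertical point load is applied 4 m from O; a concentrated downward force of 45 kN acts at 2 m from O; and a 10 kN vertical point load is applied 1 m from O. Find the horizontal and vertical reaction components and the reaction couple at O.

ΣF_x = 0: O_x + 55·cos46° = 0 → O_x = -38.21 kN.
ΣF_y = 0: O_y − 15 − 55·sin46° − 55 − 45 − 10 = 0 → O_y = 164.6 kN.
ΣM about O: M_O − 15·1.4 − 55·sin46°·2.8 − 55·4 − 45·2 − 10·1 = 0 → M_O = 451.8 kN·m.

O_x = -38.21 kN, O_y = 164.6 kN, M_O = 451.8 kN·m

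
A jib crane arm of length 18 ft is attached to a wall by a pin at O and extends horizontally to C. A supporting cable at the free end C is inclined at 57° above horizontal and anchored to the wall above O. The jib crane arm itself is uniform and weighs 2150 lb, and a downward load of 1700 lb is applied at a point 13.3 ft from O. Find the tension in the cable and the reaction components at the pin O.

T = 2780 lb, O_x = 1514 lb, O_y = 1519 lb

ΣM about O: T·sin57°·18 − 2150·9 − 1700·13.3 = 0 → T = 41960/(18·0.838671) = 2779.53 ≈ 2780 lb.
ΣF_x = 0: O_x − T·cos57° = 0 → O_x = 2779.53 × 0.544639 = 1514 lb.
ΣF_y = 0: O_y + T·sin57° − 2150 − 1700 = 0 → O_y = 3850 − 2779.53 × 0.838671 = 1519 lb.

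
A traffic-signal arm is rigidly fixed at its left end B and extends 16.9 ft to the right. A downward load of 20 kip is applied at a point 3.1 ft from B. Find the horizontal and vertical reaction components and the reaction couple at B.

ΣF_x = 0: B_x = 0.
ΣF_y = 0: B_y − 20 = 0 → B_y = 20.00 kip.
ΣM about B: M_B − 20·3.1 = 0 → M_B = 62.00 kip·ft.

B_x = 0, B_y = 20.00 kip, M_B = 62.00 kip·ft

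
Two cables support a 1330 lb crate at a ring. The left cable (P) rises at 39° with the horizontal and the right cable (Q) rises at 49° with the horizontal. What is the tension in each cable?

ΣF_x = 0: −T_P·cos39° + T_Q·cos49° = 0 → T_Q = 1.18457·T_P.
ΣF_y = 0: T_P·sin39° + T_Q·sin49° = 1330.
Substitute: T_P·(0.62932 + 1.18457·0.75471) = 1330 → T_P = 873.089 ≈ 873.1 lb.
Then T_Q = 1.18457 × 873.089 = 1034 lb.

T_P = 873.1 lb, T_Q = 1034 lb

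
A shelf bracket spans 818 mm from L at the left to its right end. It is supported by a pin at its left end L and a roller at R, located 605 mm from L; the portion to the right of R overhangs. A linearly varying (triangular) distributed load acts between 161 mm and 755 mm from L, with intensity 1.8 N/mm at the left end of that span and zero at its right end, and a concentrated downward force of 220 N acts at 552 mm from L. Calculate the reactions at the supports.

Resultant of the triangular load: ½ × 1.8 × 594 = 534.6 N, acting at 359 mm from L (one-third of the span from the peak).
ΣM about L: R_y·605 − (½·1.8·594)·359 − 220·552 = 0 → R_y = 313361.4/605 = 517.953 ≈ 518.0 N.
ΣF_y = 0: L_y + 517.953 − ½·1.8·594 − 220 = 0 → L_y = 236.6 N.
ΣF_x = 0: no horizontal applied forces, so L_x = 0.

L_x = 0, L_y = 236.6 N, R_y = 518.0 N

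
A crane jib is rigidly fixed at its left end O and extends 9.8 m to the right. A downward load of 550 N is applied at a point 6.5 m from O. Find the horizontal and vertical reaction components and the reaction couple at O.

ΣF_x = 0: O_x = 0.
ΣF_y = 0: O_y − 550 = 0 → O_y = 550.0 N.
ΣM about O: M_O − 550·6.5 = 0 → M_O = 3575 N·m.

O_x = 0, O_y = 550.0 N, M_O = 3575 N·m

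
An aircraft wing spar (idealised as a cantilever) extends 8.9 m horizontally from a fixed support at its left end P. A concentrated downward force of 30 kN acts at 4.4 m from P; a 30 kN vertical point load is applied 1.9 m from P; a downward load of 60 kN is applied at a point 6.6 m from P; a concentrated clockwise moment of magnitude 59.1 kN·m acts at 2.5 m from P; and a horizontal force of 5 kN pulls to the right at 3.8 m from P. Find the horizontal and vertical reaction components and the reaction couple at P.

ΣF_x = 0: P_x + 5 = 0 → P_x = -5.000 kN.
ΣF_y = 0: P_y − 30 − 30 − 60 = 0 → P_y = 120.0 kN.
ΣM about P: M_P − 30·4.4 − 30·1.9 − 60·6.6 − 59.1 = 0 → M_P = 644.1 kN·m.

P_x = -5.000 kN, P_y = 120.0 kN, M_P = 644.1 kN·m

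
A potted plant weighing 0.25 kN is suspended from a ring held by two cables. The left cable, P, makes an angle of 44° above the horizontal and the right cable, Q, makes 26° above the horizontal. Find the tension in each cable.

T_P = 0.2391 kN, T_Q = 0.1914 kN

ΣF_x = 0: −T_P·cos44° + T_Q·cos26° = 0 → T_Q = 0.800339·T_P.
ΣF_y = 0: T_P·sin44° + T_Q·sin26° = 0.25.
Substitute: T_P·(0.694658 + 0.800339·0.438371) = 0.25 → T_P = 0.239119 ≈ 0.2391 kN.
Then T_Q = 0.800339 × 0.239119 = 0.1914 kN.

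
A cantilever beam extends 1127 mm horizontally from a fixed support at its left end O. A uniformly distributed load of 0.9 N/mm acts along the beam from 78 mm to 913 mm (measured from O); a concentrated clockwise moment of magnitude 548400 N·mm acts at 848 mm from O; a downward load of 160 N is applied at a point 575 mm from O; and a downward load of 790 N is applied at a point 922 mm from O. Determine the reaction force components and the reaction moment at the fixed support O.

O_x = 0, O_y = 1702 N, M_O = 1741000 N·mm

Resultant of the distributed load: 0.9 × 835 = 751.5 N at 495.5 mm from O.
ΣF_x = 0: O_x = 0.
ΣF_y = 0: O_y − 0.9·835 − 160 − 790 = 0 → O_y = 1702 N.
ΣM about O: M_O − (0.9·835)·495.5 − 548400 − 160·575 − 790·922 = 0 → M_O = 1741000 N·mm.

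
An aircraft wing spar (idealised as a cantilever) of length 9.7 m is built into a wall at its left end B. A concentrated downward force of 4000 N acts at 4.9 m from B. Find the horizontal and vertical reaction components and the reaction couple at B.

B_x = 0, B_y = 4000 N, M_B = 19600 N·m

ΣF_x = 0: B_x = 0.
ΣF_y = 0: B_y − 4000 = 0 → B_y = 4000 N.
ΣM about B: M_B − 4000·4.9 = 0 → M_B = 19600 N·m.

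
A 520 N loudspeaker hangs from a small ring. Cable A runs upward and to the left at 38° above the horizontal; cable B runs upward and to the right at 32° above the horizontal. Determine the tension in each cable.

T_A = 469.3 N, T_B = 436.1 N

ΣF_x = 0: −T_A·cos38° + T_B·cos32° = 0 → T_B = 0.929205·T_A.
ΣF_y = 0: T_A·sin38° + T_B·sin32° = 520.
Substitute: T_A·(0.615661 + 0.929205·0.529919) = 520 → T_A = 469.287 ≈ 469.3 N.
Then T_B = 0.929205 × 469.287 = 436.1 N.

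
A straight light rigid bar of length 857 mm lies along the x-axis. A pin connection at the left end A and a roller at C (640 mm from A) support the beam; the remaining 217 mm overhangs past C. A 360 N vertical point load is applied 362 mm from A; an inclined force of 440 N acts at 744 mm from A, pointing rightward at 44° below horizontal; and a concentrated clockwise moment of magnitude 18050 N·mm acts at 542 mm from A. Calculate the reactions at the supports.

ΣM about A: C_y·640 − 360·362 − 440·sin44°·744 − 18050 = 0 → C_y = 375773/640 = 587.145 ≈ 587.1 N.
ΣF_y = 0: A_y + 587.145 − 360 − 440·sin44° = 0 → A_y = 78.50 N.
ΣF_x = 0: A_x + 440·cos44° = 0 → A_x = -316.5 N.

A_x = -316.5 N, A_y = 78.50 N, C_y = 587.1 N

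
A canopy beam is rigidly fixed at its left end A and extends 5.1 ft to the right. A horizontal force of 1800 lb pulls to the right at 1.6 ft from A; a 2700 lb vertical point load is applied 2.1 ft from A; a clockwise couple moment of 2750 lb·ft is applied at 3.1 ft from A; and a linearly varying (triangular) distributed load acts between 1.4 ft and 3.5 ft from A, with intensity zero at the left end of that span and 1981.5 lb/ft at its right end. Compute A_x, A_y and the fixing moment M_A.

Resultant of the triangular load: ½ × 1981.5 × 2.1 = 2080.575 lb, acting at 2.8 ft from A (one-third of the span from the peak).
ΣF_x = 0: A_x + 1800 = 0 → A_x = -1800 lb.
ΣF_y = 0: A_y − 2700 − ½·1981.5·2.1 = 0 → A_y = 4781 lb.
ΣM about A: M_A − 2700·2.1 − 2750 − (½·1981.5·2.1)·2.8 = 0 → M_A = 14250 lb·ft.

A_x = -1800 lb, A_y = 4781 lb, M_A = 14250 lb·ft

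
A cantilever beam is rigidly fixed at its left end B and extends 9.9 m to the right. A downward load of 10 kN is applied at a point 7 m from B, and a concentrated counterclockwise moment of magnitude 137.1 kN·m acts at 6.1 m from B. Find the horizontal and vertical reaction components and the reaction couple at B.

ΣF_x = 0: B_x = 0.
ΣF_y = 0: B_y − 10 = 0 → B_y = 10.00 kN.
ΣM about B: M_B − 10·7 + 137.1 = 0 → M_B = -67.10 kN·m.

B_x = 0, B_y = 10.00 kN, M_B = -67.10 kN·m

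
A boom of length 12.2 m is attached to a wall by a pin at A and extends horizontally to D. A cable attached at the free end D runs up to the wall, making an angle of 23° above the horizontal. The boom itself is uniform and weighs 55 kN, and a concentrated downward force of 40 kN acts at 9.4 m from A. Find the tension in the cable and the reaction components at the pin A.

T = 149.3 kN, A_x = 137.4 kN, A_y = 36.68 kN

ΣM about A: T·sin23°·12.2 − 55·6.1 − 40·9.4 = 0 → T = 711.5/(12.2·0.390731) = 149.258 ≈ 149.3 kN.
ΣF_x = 0: A_x − T·cos23° = 0 → A_x = 149.258 × 0.920505 = 137.4 kN.
ΣF_y = 0: A_y + T·sin23° − 55 − 40 = 0 → A_y = 95 − 149.258 × 0.390731 = 36.68 kN.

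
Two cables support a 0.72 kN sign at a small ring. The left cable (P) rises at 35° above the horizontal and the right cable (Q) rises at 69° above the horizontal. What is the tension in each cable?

T_P = 0.2659 kN, T_Q = 0.6078 kN

ΣF_x = 0: −T_P·cos35° + T_Q·cos69° = 0 → T_Q = 2.28578·T_P.
ΣF_y = 0: T_P·sin35° + T_Q·sin69° = 0.72.
Substitute: T_P·(0.573576 + 2.28578·0.93358) = 0.72 → T_P = 0.265925 ≈ 0.2659 kN.
Then T_Q = 2.28578 × 0.265925 = 0.6078 kN.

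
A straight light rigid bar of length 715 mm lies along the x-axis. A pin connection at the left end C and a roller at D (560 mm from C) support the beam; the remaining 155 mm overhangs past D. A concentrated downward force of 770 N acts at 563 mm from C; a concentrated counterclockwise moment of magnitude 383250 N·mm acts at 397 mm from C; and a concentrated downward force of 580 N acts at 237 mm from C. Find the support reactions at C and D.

Taking moments about C: D_y·560 − 770·563 + 383250 − 580·237 = 0 → D_y = 187720/560 = 335.214 ≈ 335.2 N.
ΣF_y = 0: C_y + 335.214 − 770 − 580 = 0 → C_y = 1015 N.
ΣF_x = 0: no horizontal applied forces, so C_x = 0.

C_x = 0, C_y = 1015 N, D_y = 335.2 N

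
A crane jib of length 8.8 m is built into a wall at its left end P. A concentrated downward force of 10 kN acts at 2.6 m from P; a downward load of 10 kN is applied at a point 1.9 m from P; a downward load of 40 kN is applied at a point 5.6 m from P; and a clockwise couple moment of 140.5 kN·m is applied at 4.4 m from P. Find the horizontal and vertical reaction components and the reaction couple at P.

ΣF_x = 0: P_x = 0.
ΣF_y = 0: P_y − 10 − 10 − 40 = 0 → P_y = 60.00 kN.
ΣM about P: M_P − 10·2.6 − 10·1.9 − 40·5.6 − 140.5 = 0 → M_P = 409.5 kN·m.

P_x = 0, P_y = 60.00 kN, M_P = 409.5 kN·m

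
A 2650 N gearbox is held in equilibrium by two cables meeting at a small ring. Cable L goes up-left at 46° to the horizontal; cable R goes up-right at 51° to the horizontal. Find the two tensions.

T_L = 1680 N, T_R = 1855 N

ΣF_x = 0: −T_L·cos46° + T_R·cos51° = 0 → T_R = 1.10382·T_L.
ΣF_y = 0: T_L·sin46° + T_R·sin51° = 2650.
Substitute: T_L·(0.71934 + 1.10382·0.777146) = 2650 → T_L = 1680.23 ≈ 1680 N.
Then T_R = 1.10382 × 1680.23 = 1855 N.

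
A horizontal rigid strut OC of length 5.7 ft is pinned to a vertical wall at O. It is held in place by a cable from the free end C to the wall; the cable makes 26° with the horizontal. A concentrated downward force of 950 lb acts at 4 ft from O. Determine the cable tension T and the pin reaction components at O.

ΣM about O: T·sin26°·5.7 − 950·4 = 0 → T = 3800/(5.7·0.438371) = 1520.78 ≈ 1521 lb.
ΣF_x = 0: O_x − T·cos26° = 0 → O_x = 1520.78 × 0.898794 = 1367 lb.
ΣF_y = 0: O_y + T·sin26° − 950 = 0 → O_y = 950 − 1520.78 × 0.438371 = 283.3 lb.

T = 1521 lb, O_x = 1367 lb, O_y = 283.3 lb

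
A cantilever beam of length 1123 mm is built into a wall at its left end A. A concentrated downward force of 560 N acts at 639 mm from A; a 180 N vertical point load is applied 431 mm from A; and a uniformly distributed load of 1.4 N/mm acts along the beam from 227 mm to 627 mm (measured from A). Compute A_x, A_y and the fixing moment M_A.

A_x = 0, A_y = 1300 N, M_A = 674500 N·mm

Resultant of the distributed load: 1.4 × 400 = 560 N at 427 mm from A.
ΣF_x = 0: A_x = 0.
ΣF_y = 0: A_y − 560 − 180 − 1.4·400 = 0 → A_y = 1300 N.
ΣM about A: M_A − 560·639 − 180·431 − (1.4·400)·427 = 0 → M_A = 674500 N·mm.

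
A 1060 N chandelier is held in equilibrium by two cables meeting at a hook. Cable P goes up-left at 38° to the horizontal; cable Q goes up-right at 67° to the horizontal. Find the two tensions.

T_P = 428.8 N, T_Q = 864.8 N

ΣF_x = 0: −T_P·cos38° + T_Q·cos67° = 0 → T_Q = 2.01676·T_P.
ΣF_y = 0: T_P·sin38° + T_Q·sin67° = 1060.
Substitute: T_P·(0.615661 + 2.01676·0.920505) = 1060 → T_P = 428.785 ≈ 428.8 N.
Then T_Q = 2.01676 × 428.785 = 864.8 N.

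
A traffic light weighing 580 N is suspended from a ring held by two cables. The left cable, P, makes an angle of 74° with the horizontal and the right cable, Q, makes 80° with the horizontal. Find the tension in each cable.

T_P = 229.8 N, T_Q = 364.7 N

ΣF_x = 0: −T_P·cos74° + T_Q·cos80° = 0 → T_Q = 1.58733·T_P.
ΣF_y = 0: T_P·sin74° + T_Q·sin80° = 580.
Substitute: T_P·(0.961262 + 1.58733·0.984808) = 580 → T_P = 229.751 ≈ 229.8 N.
Then T_Q = 1.58733 × 229.751 = 364.7 N.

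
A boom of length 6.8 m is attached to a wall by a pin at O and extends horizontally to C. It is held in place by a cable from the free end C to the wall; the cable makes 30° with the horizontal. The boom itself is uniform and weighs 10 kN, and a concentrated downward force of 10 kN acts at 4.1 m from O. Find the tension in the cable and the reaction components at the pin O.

T = 22.06 kN, O_x = 19.10 kN, O_y = 8.971 kN

ΣM about O: T·sin30°·6.8 − 10·3.4 − 10·4.1 = 0 → T = 75/(6.8·0.5) = 22.0588 ≈ 22.06 kN.
ΣF_x = 0: O_x − T·cos30° = 0 → O_x = 22.0588 × 0.866025 = 19.10 kN.
ΣF_y = 0: O_y + T·sin30° − 10 − 10 = 0 → O_y = 20 − 22.0588 × 0.5 = 8.971 kN.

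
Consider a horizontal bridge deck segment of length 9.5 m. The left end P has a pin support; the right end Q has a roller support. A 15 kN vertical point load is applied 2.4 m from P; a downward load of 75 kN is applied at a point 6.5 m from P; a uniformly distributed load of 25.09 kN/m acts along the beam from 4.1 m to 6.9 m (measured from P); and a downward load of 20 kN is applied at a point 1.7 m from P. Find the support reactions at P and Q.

P_x = 0, P_y = 80.90 kN, Q_y = 99.36 kN

Resultant of the distributed load: 25.09 × 2.8 = 70.252 kN at 5.5 m from P.
Taking moments about P: Q_y·9.5 − 15·2.4 − 75·6.5 − (25.09·2.8)·5.5 − 20·1.7 = 0 → Q_y = 943.886/9.5 = 99.3564 ≈ 99.36 kN.
ΣF_y = 0: P_y + 99.3564 − 15 − 75 − 25.09·2.8 − 20 = 0 → P_y = 80.90 kN.
ΣF_x = 0: no horizontal applied forces, so P_x = 0.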